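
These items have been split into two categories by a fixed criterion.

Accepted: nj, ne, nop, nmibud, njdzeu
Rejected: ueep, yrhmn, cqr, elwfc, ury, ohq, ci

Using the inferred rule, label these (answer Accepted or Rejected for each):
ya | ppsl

Rejected, Rejected

The distinguishing property — starts with 'n' — holds for all the 'Accepted' cases and none of the 'Rejected' cases.
ya: Rejected (starts with 'y').
ppsl: Rejected (starts with 'p').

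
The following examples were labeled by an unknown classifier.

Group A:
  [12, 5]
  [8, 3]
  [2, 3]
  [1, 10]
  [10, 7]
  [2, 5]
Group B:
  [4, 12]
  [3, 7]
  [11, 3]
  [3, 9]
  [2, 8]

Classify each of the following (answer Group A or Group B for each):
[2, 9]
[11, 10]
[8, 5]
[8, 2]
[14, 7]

Group A, Group A, Group A, Group B, Group A

The pattern is that an item is 'Group A' exactly when: sum is odd.
[2, 9] → 2+9 = 11 → Group A. [11, 10] → 11+10 = 21 → Group A. [8, 5] → 8+5 = 13 → Group A. [8, 2] → 8+2 = 10 → Group B. [14, 7] → 14+7 = 21 → Group A.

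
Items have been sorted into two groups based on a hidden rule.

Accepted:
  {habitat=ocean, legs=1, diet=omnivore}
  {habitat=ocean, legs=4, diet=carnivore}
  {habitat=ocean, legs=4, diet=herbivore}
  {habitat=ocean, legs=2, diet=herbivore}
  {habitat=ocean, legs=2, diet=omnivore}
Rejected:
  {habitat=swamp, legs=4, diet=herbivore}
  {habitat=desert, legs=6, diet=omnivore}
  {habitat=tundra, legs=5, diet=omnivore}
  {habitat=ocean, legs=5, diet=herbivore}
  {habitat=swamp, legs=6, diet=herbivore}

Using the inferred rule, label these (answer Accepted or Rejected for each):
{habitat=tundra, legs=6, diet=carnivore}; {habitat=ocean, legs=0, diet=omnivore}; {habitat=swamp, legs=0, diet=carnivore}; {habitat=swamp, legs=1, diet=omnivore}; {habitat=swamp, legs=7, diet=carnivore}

Rejected, Accepted, Rejected, Rejected, Rejected

The pattern is that an item is 'Accepted' exactly when: habitat is ocean AND legs ≤ 4.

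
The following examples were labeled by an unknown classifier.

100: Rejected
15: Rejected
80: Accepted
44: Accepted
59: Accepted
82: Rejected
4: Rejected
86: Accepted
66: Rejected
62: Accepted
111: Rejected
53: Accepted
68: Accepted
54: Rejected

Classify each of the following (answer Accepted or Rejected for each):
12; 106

Rejected, Rejected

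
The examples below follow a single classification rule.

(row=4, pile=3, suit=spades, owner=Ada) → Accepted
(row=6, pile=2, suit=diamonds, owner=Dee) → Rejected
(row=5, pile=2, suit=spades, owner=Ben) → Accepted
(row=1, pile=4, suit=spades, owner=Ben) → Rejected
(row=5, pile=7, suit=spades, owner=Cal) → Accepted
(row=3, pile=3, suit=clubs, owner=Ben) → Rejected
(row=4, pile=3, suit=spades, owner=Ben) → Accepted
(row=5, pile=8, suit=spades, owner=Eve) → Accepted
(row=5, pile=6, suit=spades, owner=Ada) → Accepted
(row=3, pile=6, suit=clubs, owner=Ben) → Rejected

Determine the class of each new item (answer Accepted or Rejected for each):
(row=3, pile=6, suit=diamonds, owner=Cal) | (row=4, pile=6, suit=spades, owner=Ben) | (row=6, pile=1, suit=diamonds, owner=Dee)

Rejected, Accepted, Rejected

'Accepted' ⟺ suit is spades AND row ≥ 3.
(row=3, pile=6, suit=diamonds, owner=Cal): Rejected (suit is diamonds, row = 3).
(row=4, pile=6, suit=spades, owner=Ben): Accepted (suit is spades, row = 4).
(row=6, pile=1, suit=diamonds, owner=Dee): Rejected (suit is diamonds, row = 6).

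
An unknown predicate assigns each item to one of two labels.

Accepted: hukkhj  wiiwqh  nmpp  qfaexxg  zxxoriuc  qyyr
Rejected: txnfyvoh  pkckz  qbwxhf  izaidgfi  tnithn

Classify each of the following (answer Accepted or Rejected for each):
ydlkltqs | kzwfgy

Rejected, Rejected

The classifier is using: has a double letter.
ydlkltqs → no doubled letter → Rejected. kzwfgy → no doubled letter → Rejected.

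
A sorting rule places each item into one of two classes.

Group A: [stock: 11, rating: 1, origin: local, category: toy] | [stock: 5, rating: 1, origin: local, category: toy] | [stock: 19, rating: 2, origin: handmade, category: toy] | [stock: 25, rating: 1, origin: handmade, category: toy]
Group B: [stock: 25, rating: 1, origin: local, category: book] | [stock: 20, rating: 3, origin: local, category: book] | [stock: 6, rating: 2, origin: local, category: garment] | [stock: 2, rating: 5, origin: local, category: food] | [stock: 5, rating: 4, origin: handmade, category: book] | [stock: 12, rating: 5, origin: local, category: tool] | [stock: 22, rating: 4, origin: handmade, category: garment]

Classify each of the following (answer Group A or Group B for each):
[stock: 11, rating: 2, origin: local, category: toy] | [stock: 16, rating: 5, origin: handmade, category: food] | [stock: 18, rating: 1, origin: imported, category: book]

'Group A' ⟺ category is toy.
[stock: 11, rating: 2, origin: local, category: toy]: category is toy, matches → Group A. [stock: 16, rating: 5, origin: handmade, category: food]: category is food, lacks this property → Group B. [stock: 18, rating: 1, origin: imported, category: book]: category is book, lacks this property → Group B.

Group A, Group B, Group B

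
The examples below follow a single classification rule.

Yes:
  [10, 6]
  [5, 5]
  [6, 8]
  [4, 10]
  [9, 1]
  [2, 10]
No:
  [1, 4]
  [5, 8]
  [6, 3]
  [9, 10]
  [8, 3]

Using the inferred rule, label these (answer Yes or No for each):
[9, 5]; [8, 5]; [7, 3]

Yes, No, Yes

'Yes' ⟺ sum is even.
[9, 5]: 9+5 = 14 — fits, so Yes.
[8, 5]: 8+5 = 13 — fails the rule, so No.
[7, 3]: 7+3 = 10 — fits, so Yes.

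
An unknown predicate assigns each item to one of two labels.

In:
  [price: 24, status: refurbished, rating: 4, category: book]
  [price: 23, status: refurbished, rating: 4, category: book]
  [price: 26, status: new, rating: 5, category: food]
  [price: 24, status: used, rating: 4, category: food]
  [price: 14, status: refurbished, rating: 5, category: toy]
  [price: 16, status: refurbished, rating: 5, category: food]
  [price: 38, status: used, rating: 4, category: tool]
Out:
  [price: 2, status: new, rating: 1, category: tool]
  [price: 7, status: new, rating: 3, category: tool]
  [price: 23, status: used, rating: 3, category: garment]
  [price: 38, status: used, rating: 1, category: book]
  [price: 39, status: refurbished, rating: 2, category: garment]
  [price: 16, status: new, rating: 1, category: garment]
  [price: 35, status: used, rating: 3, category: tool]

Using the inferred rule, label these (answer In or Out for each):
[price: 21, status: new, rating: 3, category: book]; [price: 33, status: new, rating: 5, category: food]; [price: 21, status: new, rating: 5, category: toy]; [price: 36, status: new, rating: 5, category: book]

Out, In, In, In

The rule appears to be: rating ≥ 4.
[price: 21, status: new, rating: 3, category: book] → rating = 3 → Out.
[price: 33, status: new, rating: 5, category: food] → rating = 5 → In.
[price: 21, status: new, rating: 5, category: toy] → rating = 5 → In.
[price: 36, status: new, rating: 5, category: book] → rating = 5 → In.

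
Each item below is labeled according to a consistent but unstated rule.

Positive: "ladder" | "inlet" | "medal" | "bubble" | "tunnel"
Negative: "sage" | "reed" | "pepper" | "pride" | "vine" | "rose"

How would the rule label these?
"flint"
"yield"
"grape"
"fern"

Positive, Positive, Negative, Negative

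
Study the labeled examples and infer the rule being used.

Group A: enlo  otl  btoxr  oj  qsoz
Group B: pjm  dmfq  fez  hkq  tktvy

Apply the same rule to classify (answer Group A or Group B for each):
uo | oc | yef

Group A, Group A, Group B

The classifier is using: contains 'o'.
uo → has 'o' → Group A.
oc → has 'o' → Group A.
yef → no 'o' → Group B.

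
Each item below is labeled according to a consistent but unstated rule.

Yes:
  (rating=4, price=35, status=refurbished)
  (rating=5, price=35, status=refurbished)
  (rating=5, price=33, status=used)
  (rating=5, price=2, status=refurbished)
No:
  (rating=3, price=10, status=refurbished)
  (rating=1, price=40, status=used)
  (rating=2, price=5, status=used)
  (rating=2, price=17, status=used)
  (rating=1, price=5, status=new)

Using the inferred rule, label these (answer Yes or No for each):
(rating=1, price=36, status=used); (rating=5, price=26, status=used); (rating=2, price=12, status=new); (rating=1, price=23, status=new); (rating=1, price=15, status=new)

No, Yes, No, No, No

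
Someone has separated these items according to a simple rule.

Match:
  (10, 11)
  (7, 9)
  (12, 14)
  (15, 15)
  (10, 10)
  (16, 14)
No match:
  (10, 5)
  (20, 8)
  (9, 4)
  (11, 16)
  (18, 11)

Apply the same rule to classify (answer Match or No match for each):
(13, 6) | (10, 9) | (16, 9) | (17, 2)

A rule that fits every label: |first − second| ≤ 2 — true of each 'Match' example, false of each 'No match' one.
(13, 6) → |13−6| = 7 → No match. (10, 9) → |10−9| = 1 → Match. (16, 9) → |16−9| = 7 → No match. (17, 2) → |17−2| = 15 → No match.

No match, Match, No match, No match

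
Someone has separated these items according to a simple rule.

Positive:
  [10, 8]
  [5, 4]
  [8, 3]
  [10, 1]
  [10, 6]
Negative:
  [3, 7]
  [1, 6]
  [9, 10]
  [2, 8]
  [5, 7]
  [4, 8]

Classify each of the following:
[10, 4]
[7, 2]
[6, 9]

The rule appears to be: first > second.
Positive: [10, 4], since 10 > 4.
Positive: [7, 2], since 7 > 2.
Negative: [6, 9], since 6 < 9.

Positive, Positive, Negative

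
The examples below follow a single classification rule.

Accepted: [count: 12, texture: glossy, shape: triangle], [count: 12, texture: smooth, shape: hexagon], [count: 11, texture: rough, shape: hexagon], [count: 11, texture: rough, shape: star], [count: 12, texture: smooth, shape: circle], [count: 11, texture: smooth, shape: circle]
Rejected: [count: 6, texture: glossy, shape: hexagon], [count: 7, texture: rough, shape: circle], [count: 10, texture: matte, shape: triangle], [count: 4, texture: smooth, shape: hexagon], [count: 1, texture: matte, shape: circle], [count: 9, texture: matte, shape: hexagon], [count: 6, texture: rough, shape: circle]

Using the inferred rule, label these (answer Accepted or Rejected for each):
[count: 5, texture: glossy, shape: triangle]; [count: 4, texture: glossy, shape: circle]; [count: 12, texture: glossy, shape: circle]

One predicate separates the groups cleanly: count ≥ 11.

Rejected, Rejected, Accepted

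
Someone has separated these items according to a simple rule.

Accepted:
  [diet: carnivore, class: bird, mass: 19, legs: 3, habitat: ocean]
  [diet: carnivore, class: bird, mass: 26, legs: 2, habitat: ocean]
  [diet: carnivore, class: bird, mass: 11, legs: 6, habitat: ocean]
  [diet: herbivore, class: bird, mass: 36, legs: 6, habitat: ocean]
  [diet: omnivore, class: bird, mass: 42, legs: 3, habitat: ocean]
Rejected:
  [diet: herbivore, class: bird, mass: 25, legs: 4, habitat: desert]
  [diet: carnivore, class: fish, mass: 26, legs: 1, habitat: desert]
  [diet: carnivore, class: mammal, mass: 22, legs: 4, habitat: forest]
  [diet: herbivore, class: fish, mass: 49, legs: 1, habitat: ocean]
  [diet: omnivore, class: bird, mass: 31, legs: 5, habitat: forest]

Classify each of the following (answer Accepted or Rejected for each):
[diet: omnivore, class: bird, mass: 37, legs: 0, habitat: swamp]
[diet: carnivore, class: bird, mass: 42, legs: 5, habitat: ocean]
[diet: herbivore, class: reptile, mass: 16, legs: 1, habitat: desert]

The pattern is that an item is 'Accepted' exactly when: class is bird AND habitat is ocean.
[diet: omnivore, class: bird, mass: 37, legs: 0, habitat: swamp]: Rejected (class is bird, habitat is swamp). [diet: carnivore, class: bird, mass: 42, legs: 5, habitat: ocean]: Accepted (class is bird, habitat is ocean). [diet: herbivore, class: reptile, mass: 16, legs: 1, habitat: desert]: Rejected (class is reptile, habitat is desert).

Rejected, Accepted, Rejected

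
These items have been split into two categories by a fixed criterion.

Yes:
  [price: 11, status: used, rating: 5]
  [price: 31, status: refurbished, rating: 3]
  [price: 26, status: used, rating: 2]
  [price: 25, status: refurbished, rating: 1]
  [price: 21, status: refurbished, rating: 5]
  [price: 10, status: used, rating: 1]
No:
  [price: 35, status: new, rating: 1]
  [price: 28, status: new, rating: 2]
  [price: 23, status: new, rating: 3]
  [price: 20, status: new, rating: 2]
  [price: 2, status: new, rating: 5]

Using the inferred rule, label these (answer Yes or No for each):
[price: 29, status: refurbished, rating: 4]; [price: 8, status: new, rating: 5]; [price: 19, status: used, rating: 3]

Yes, No, Yes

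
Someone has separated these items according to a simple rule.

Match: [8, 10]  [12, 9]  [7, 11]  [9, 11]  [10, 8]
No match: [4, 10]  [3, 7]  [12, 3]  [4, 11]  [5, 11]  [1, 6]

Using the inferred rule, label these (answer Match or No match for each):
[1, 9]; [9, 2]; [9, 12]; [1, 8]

All 'Match' examples share one property — sum ≥ 18 — and every 'No match' example lacks it.

No match, No match, Match, No match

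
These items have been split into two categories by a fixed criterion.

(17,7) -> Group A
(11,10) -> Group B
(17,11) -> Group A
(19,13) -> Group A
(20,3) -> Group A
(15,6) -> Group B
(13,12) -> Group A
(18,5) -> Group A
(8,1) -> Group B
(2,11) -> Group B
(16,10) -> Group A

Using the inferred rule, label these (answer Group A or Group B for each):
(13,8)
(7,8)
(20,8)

Group B, Group B, Group A

'Group A' ⟺ sum ≥ 23.
(13,8): Group B (13+8 = 21). (7,8): Group B (7+8 = 15). (20,8): Group A (20+8 = 28).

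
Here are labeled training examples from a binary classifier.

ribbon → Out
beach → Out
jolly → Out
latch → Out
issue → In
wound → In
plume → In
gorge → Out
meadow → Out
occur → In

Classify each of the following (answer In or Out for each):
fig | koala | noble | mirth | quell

'In' ⟺ contains 'u'.
Out: fig, since no 'u'. Out: koala, since no 'u'. Out: noble, since no 'u'. Out: mirth, since no 'u'. In: quell, since has 'u'.

Out, Out, Out, Out, In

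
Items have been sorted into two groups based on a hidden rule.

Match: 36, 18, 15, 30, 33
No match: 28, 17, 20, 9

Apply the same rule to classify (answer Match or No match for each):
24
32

Every 'Match' example satisfies: multiple of 3 AND at least 15. None of the 'No match' examples do.
24: 24 = 3·8, 24 ≥ 15, checks out → Match. 32: 32 = 3·10 + 2, 32 ≥ 15, does not pass → No match.

Match, No match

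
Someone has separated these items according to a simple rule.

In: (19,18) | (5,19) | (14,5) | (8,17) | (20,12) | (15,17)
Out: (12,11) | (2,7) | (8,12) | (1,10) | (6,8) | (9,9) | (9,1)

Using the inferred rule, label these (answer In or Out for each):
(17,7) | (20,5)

In, In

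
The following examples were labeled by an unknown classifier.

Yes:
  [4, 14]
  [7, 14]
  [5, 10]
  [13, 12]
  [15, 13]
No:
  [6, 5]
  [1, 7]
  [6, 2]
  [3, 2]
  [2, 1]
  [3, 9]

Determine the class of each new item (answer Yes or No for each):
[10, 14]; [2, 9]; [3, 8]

Yes, No, No

The distinguishing property — sum ≥ 15 — holds for all the 'Yes' cases and none of the 'No' cases.
[10, 14] — 10+14 = 24, hence Yes.
[2, 9] — 2+9 = 11, hence No.
[3, 8] — 3+8 = 11, hence No.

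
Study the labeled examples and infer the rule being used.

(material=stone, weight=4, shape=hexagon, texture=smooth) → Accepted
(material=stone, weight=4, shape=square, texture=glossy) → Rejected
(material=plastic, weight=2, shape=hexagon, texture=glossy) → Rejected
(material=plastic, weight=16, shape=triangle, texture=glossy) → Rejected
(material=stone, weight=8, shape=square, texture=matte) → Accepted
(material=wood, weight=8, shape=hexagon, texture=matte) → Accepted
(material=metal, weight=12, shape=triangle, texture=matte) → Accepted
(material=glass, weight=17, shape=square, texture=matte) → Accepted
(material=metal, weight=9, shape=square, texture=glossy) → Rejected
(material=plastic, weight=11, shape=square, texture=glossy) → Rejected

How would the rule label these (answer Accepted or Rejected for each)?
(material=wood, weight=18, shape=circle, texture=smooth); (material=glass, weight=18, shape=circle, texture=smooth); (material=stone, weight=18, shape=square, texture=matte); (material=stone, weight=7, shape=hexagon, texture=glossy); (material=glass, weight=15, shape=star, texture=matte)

Accepted, Accepted, Accepted, Rejected, Accepted

One predicate separates the groups cleanly: texture is not glossy.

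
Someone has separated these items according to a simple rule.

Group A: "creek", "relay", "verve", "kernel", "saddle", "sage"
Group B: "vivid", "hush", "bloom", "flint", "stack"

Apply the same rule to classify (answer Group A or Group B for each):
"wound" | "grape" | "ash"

The rule appears to be: contains 'e'.

Group B, Group A, Group B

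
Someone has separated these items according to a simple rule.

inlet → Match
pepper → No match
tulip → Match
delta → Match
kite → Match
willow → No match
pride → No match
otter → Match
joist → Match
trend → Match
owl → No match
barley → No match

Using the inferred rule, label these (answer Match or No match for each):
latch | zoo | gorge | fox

The pattern is that an item is 'Match' exactly when: contains 't'.
latch: Match (has 't'). zoo: No match (no 't'). gorge: No match (no 't'). fox: No match (no 't').

Match, No match, No match, No match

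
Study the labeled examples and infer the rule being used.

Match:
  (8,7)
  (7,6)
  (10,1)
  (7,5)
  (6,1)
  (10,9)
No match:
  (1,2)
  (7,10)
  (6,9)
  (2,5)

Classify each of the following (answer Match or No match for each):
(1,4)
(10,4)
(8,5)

Rule: first > second. This holds for each 'Match' example and fails for each 'No match' one.

No match, Match, Match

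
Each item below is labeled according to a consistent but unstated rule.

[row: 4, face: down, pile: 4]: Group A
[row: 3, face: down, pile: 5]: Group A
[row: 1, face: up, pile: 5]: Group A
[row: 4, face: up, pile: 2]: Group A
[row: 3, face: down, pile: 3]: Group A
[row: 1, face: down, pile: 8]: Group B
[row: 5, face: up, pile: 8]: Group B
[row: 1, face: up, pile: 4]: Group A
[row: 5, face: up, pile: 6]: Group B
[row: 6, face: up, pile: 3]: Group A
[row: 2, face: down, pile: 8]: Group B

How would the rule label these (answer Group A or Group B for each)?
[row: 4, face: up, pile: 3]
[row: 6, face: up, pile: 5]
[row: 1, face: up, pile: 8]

Group A, Group A, Group B

The distinguishing property — pile ≤ 5 — holds for all the 'Group A' cases and none of the 'Group B' cases.
[row: 4, face: up, pile: 3] — pile = 3, hence Group A. [row: 6, face: up, pile: 5] — pile = 5, hence Group A. [row: 1, face: up, pile: 8] — pile = 8, hence Group B.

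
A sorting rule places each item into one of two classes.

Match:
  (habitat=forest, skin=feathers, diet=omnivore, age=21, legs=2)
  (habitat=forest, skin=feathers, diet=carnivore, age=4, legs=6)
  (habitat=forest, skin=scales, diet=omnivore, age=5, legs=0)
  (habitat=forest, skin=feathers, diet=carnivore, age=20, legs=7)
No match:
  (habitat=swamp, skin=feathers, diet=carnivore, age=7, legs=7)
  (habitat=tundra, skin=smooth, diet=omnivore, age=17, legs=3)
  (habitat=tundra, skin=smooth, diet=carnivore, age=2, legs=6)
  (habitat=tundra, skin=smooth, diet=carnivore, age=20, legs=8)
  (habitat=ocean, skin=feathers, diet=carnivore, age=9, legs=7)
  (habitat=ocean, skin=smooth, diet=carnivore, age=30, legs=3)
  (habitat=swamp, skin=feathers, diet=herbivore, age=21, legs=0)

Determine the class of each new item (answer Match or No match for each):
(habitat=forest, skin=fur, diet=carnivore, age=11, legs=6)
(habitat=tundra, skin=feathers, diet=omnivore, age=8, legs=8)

Match, No match

The simplest hypothesis consistent with all the labels is: habitat is forest.
(habitat=forest, skin=fur, diet=carnivore, age=11, legs=6): habitat is forest, meets the rule → Match.
(habitat=tundra, skin=feathers, diet=omnivore, age=8, legs=8): habitat is tundra, doesn't qualify → No match.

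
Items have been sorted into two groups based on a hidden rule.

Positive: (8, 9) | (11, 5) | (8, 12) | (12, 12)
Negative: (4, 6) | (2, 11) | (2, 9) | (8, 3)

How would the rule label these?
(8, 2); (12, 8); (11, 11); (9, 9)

The pattern is that an item is 'Positive' exactly when: sum ≥ 16.
Negative: (8, 2), since 8+2 = 10. Positive: (12, 8), since 12+8 = 20. Positive: (11, 11), since 11+11 = 22. Positive: (9, 9), since 9+9 = 18.

Negative, Positive, Positive, Positive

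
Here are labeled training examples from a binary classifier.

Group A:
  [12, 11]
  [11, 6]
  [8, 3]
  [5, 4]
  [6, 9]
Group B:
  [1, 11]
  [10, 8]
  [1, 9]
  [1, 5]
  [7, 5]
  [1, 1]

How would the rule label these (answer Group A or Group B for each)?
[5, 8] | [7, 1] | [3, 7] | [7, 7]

The classifier is using: sum is odd.
[5, 8] — 5+8 = 13, hence Group A.
[7, 1] — 7+1 = 8, hence Group B.
[3, 7] — 3+7 = 10, hence Group B.
[7, 7] — 7+7 = 14, hence Group B.

Group A, Group B, Group B, Group B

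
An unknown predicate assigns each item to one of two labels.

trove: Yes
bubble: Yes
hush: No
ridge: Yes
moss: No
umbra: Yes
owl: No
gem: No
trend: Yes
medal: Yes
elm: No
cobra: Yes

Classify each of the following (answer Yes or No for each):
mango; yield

Yes, Yes

The distinguishing property — length ≥ 5 — holds for all the 'Yes' cases and none of the 'No' cases.
mango: length 5 — meets the rule, so Yes. yield: length 5 — meets the rule, so Yes.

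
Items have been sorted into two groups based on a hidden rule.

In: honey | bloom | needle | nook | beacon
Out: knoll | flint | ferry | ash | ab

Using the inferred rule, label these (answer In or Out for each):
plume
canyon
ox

The pattern is that an item is 'In' exactly when: has ≥ 2 vowels.

In, In, Out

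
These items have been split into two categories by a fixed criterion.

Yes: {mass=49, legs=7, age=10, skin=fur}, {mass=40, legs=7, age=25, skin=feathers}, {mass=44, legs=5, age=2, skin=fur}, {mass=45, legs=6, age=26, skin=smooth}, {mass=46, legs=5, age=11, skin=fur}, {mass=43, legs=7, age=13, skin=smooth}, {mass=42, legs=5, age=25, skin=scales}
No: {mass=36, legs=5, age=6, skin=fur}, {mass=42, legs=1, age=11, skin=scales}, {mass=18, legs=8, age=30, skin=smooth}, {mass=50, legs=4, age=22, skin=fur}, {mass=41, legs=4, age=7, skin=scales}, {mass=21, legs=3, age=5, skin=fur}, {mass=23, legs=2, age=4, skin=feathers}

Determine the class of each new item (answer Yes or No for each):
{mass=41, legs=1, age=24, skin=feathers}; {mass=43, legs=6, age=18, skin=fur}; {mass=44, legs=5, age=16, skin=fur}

Rule: mass ≥ 40 AND legs ≥ 5. This holds for each 'Yes' example and fails for each 'No' one.
No: {mass=41, legs=1, age=24, skin=feathers}, since mass = 41, legs = 1.
Yes: {mass=43, legs=6, age=18, skin=fur}, since mass = 43, legs = 6.
Yes: {mass=44, legs=5, age=16, skin=fur}, since mass = 44, legs = 5.

No, Yes, Yes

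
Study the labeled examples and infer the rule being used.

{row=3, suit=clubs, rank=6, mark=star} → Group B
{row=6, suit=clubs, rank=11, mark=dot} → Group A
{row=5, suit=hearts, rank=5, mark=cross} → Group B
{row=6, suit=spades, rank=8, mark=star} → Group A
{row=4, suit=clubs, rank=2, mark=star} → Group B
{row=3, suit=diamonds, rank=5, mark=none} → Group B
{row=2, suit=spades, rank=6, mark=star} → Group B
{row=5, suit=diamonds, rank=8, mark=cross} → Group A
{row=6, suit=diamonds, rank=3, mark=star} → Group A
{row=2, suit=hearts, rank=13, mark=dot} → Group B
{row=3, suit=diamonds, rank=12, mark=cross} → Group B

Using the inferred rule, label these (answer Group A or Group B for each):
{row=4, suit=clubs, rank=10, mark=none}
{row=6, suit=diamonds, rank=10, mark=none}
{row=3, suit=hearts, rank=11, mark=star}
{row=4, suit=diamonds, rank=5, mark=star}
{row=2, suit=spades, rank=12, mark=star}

The classifier is using: row = 6 OR rank = 8.
{row=4, suit=clubs, rank=10, mark=none}: row = 4, rank = 10, lacks this property → Group B. {row=6, suit=diamonds, rank=10, mark=none}: row = 6, rank = 10, satisfies this → Group A. {row=3, suit=hearts, rank=11, mark=star}: row = 3, rank = 11, lacks this property → Group B. {row=4, suit=diamonds, rank=5, mark=star}: row = 4, rank = 5, lacks this property → Group B. {row=2, suit=spades, rank=12, mark=star}: row = 2, rank = 12, lacks this property → Group B.

Group B, Group A, Group B, Group B, Group B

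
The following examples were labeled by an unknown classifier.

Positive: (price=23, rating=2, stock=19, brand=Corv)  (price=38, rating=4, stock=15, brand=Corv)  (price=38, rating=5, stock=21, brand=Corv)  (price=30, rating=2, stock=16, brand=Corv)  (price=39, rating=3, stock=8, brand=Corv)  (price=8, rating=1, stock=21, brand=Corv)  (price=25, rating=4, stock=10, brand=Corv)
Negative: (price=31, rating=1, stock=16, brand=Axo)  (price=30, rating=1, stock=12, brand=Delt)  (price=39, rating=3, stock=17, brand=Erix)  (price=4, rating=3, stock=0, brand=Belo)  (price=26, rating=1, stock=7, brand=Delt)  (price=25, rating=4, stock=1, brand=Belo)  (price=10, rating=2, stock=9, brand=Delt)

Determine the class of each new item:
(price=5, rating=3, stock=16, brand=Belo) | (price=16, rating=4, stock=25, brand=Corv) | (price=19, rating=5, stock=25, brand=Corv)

Negative, Positive, Positive

The pattern is that an item is 'Positive' exactly when: brand is Corv.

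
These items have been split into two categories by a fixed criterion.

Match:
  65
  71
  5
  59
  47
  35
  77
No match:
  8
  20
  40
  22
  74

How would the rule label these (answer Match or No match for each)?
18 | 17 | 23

No match, Match, Match

The simplest hypothesis consistent with all the labels is: odd.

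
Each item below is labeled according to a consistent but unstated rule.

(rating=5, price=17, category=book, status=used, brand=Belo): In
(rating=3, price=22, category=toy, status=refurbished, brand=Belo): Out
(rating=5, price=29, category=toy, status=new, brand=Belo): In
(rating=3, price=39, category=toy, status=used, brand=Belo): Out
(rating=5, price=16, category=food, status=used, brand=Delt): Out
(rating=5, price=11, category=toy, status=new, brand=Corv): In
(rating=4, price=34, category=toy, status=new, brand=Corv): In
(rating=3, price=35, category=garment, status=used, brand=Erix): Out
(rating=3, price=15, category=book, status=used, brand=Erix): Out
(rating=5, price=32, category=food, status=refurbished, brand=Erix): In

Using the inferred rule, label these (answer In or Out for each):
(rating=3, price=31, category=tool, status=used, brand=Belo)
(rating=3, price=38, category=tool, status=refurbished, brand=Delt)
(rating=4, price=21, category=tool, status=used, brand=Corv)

One predicate separates the groups cleanly: price ≠ 16 AND rating ≥ 4.

Out, Out, In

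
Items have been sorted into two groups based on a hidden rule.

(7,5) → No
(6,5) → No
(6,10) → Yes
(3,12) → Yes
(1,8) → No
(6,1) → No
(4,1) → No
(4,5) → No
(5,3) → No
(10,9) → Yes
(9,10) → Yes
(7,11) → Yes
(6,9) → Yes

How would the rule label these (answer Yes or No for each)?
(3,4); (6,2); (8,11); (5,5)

The simplest hypothesis consistent with all the labels is: sum ≥ 15.
(3,4): 3+4 = 7 — doesn't qualify, so No.
(6,2): 6+2 = 8 — doesn't qualify, so No.
(8,11): 8+11 = 19 — fits, so Yes.
(5,5): 5+5 = 10 — doesn't qualify, so No.

No, No, Yes, No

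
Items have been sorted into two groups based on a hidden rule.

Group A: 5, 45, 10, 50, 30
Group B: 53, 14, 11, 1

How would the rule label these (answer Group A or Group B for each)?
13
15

Group B, Group A

Checking candidate rules against both groups, what survives is: multiple of 5.
13 — 13 = 5·2 + 3, hence Group B. 15 — 15 = 5·3, hence Group A.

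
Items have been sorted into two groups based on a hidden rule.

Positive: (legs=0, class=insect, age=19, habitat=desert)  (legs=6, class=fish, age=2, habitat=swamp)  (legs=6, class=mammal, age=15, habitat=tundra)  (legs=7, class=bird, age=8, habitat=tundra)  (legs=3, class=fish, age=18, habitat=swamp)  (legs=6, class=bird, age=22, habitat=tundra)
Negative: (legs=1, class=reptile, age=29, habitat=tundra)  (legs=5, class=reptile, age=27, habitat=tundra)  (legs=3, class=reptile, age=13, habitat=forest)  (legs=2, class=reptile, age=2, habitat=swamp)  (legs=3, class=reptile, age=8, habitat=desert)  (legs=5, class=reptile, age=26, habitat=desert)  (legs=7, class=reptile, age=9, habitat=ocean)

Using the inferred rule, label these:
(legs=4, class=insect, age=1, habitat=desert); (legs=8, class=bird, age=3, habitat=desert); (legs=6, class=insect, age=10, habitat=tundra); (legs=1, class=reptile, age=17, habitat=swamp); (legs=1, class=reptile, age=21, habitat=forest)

Positive, Positive, Positive, Negative, Negative

One predicate separates the groups cleanly: class is not reptile.
(legs=4, class=insect, age=1, habitat=desert): Positive (class is insect). (legs=8, class=bird, age=3, habitat=desert): Positive (class is bird). (legs=6, class=insect, age=10, habitat=tundra): Positive (class is insect). (legs=1, class=reptile, age=17, habitat=swamp): Negative (class is reptile). (legs=1, class=reptile, age=21, habitat=forest): Negative (class is reptile).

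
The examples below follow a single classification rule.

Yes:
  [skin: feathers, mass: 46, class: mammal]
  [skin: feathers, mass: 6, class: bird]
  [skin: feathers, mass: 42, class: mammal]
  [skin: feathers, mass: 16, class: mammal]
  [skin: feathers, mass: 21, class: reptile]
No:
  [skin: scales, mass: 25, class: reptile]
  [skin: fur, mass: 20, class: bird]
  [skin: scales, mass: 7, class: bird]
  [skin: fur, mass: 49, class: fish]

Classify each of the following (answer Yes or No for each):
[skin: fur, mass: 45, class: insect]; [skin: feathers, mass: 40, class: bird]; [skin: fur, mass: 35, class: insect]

No, Yes, No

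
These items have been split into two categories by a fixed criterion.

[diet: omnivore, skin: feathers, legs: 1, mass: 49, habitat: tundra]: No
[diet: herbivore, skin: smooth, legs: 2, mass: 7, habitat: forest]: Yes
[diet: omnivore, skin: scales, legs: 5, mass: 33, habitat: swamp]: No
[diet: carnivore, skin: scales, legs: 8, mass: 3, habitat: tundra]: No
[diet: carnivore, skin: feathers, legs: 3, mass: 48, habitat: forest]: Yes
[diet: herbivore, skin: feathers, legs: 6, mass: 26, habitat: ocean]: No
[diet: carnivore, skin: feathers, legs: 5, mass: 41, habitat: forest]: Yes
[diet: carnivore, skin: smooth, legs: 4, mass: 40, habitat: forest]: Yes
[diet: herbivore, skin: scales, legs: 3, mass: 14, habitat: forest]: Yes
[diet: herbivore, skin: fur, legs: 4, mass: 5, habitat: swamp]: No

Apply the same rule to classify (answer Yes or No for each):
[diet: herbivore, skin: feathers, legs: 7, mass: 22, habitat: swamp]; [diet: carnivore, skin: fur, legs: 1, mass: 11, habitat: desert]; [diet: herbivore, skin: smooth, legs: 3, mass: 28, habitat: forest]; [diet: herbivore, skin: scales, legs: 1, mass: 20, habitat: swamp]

The distinguishing property — habitat is forest — holds for all the 'Yes' cases and none of the 'No' cases.
[diet: herbivore, skin: feathers, legs: 7, mass: 22, habitat: swamp] — habitat is swamp, hence No. [diet: carnivore, skin: fur, legs: 1, mass: 11, habitat: desert] — habitat is desert, hence No. [diet: herbivore, skin: smooth, legs: 3, mass: 28, habitat: forest] — habitat is forest, hence Yes. [diet: herbivore, skin: scales, legs: 1, mass: 20, habitat: swamp] — habitat is swamp, hence No.

No, No, Yes, No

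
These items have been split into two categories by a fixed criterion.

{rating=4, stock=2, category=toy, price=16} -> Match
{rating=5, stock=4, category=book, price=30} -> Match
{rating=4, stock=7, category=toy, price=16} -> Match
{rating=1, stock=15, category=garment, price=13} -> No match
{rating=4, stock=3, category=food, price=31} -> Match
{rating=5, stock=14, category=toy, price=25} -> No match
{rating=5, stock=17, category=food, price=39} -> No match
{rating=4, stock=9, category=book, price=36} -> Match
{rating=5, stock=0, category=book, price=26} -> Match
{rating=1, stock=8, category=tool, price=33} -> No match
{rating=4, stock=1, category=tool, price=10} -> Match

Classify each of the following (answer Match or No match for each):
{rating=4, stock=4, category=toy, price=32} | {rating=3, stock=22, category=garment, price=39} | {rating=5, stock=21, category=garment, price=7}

One predicate separates the groups cleanly: rating ≥ 4 AND stock ≤ 9.
{rating=4, stock=4, category=toy, price=32} → rating = 4, stock = 4 → Match. {rating=3, stock=22, category=garment, price=39} → rating = 3, stock = 22 → No match. {rating=5, stock=21, category=garment, price=7} → rating = 5, stock = 21 → No match.

Match, No match, No match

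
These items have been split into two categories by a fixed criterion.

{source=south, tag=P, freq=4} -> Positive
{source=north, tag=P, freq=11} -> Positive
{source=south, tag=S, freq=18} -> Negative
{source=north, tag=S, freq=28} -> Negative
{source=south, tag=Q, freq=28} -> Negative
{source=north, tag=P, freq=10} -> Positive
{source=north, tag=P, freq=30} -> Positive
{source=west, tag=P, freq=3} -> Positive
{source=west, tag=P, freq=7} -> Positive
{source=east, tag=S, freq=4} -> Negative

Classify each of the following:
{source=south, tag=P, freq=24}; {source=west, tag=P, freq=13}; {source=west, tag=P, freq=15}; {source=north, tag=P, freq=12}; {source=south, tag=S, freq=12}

The classifier is using: tag is P.
{source=south, tag=P, freq=24}: Positive (tag is P). {source=west, tag=P, freq=13}: Positive (tag is P). {source=west, tag=P, freq=15}: Positive (tag is P). {source=north, tag=P, freq=12}: Positive (tag is P). {source=south, tag=S, freq=12}: Negative (tag is S).

Positive, Positive, Positive, Positive, Negative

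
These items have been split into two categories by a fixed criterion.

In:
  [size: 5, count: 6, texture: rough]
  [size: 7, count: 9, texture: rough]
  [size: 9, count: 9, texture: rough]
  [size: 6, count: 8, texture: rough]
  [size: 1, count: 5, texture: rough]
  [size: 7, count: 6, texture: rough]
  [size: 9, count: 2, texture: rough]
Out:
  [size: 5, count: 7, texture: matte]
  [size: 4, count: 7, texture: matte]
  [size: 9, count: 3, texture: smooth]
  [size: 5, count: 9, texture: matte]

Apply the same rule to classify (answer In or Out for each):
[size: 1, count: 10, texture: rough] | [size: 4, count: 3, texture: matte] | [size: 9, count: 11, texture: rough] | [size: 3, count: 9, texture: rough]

Looking at the examples, the only property every 'In' case has and every 'Out' case lacks is: texture is rough.

In, Out, In, In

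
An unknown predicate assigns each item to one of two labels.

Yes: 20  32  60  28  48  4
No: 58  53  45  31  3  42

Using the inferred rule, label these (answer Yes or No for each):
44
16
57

Yes, Yes, No

One predicate separates the groups cleanly: multiple of 4.
44: Yes (44 = 4·11). 16: Yes (16 = 4·4). 57: No (57 = 4·14 + 1).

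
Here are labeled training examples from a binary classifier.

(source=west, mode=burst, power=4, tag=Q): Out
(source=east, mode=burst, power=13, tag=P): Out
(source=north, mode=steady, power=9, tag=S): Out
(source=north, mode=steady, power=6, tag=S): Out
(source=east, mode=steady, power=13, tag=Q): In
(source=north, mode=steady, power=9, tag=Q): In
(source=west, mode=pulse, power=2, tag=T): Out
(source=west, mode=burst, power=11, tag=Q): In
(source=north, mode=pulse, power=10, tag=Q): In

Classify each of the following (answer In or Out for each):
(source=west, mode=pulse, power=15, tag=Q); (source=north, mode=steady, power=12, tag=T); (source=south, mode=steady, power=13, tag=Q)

In, Out, In

The pattern is that an item is 'In' exactly when: tag is Q AND power ≥ 6.
(source=west, mode=pulse, power=15, tag=Q): tag is Q, power = 15 — satisfies this, so In. (source=north, mode=steady, power=12, tag=T): tag is T, power = 12 — does not pass, so Out. (source=south, mode=steady, power=13, tag=Q): tag is Q, power = 13 — satisfies this, so In.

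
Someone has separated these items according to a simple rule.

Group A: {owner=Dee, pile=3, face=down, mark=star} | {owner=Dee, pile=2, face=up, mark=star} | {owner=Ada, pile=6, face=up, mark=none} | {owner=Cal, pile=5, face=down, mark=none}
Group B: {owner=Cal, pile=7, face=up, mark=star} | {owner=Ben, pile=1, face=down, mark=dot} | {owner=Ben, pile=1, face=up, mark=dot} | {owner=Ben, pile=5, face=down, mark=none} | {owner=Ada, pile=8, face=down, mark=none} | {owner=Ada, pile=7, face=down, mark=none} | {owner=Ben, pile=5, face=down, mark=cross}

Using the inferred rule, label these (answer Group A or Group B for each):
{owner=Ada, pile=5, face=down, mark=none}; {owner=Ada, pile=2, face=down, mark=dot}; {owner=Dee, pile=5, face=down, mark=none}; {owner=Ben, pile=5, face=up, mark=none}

Group A, Group A, Group A, Group B

One predicate separates the groups cleanly: owner is not Ben AND pile ≤ 6.
{owner=Ada, pile=5, face=down, mark=none}: owner is Ada, pile = 5, has this property → Group A. {owner=Ada, pile=2, face=down, mark=dot}: owner is Ada, pile = 2, has this property → Group A. {owner=Dee, pile=5, face=down, mark=none}: owner is Dee, pile = 5, has this property → Group A. {owner=Ben, pile=5, face=up, mark=none}: owner is Ben, pile = 5, does not satisfy this → Group B.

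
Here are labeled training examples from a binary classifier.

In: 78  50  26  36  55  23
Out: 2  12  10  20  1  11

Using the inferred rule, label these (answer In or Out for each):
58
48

In, In

'In' ⟺ at least 23.
58: 58 ≥ 23, qualifies → In. 48: 48 ≥ 23, qualifies → In.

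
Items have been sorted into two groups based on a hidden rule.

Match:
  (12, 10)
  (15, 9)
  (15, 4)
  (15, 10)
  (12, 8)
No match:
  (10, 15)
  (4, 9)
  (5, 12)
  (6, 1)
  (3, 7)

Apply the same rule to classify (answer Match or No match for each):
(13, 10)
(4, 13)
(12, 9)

The simplest hypothesis consistent with all the labels is: first ≥ 12.
(13, 10) — first 13, hence Match.
(4, 13) — first 4, hence No match.
(12, 9) — first 12, hence Match.

Match, No match, Match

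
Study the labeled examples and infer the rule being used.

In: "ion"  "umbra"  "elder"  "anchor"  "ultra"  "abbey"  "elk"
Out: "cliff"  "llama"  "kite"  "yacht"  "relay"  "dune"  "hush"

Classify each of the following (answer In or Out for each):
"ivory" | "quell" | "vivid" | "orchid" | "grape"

In, Out, Out, In, Out

A rule that fits every label: starts with a vowel — true of each 'In' example, false of each 'Out' one.
"ivory": starts with 'i', satisfies this → In.
"quell": starts with 'q', fails this test → Out.
"vivid": starts with 'v', fails this test → Out.
"orchid": starts with 'o', satisfies this → In.
"grape": starts with 'g', fails this test → Out.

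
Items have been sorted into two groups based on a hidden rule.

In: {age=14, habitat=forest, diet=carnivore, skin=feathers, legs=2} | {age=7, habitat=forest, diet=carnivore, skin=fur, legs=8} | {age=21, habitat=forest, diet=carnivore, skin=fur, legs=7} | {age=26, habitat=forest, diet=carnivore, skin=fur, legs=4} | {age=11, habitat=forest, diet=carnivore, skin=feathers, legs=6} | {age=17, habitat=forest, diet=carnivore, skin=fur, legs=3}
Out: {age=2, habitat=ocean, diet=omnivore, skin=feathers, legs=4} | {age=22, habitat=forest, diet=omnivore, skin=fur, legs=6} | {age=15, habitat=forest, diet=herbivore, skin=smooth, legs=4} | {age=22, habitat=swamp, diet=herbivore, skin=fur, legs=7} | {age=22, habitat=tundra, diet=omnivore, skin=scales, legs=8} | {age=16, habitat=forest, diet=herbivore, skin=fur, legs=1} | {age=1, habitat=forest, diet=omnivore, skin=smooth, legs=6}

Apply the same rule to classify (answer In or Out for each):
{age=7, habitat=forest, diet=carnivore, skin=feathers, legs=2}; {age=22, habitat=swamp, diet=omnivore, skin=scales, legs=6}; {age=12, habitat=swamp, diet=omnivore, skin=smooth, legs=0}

In, Out, Out

Looking at the examples, the only property every 'In' case has and every 'Out' case lacks is: diet is carnivore.
{age=7, habitat=forest, diet=carnivore, skin=feathers, legs=2}: diet is carnivore — has this property, so In. {age=22, habitat=swamp, diet=omnivore, skin=scales, legs=6}: diet is omnivore — does not pass, so Out. {age=12, habitat=swamp, diet=omnivore, skin=smooth, legs=0}: diet is omnivore — does not pass, so Out.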